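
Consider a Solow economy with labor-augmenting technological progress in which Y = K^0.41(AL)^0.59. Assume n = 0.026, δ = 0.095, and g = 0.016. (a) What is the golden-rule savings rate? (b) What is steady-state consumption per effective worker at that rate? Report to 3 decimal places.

(a) s_gold = 0.410; (b) c_gold ≈ 1.264

Capital per effective worker breaks even when investment replaces (n + g + δ)·k; here n + g + δ = 0.137.
For Cobb-Douglas, s_gold equals capital's share: s_gold = 0.41.
Golden rule sets MPK = n+g+δ: 0.41·k^(0.41−1) = 0.137, so k_gold = (0.41/0.137)^(1/0.59) ≈ 6.4104.
y_gold = 6.4104^0.41 ≈ 2.1420; c_gold = (1−0.41)·y_gold ≈ 1.2638.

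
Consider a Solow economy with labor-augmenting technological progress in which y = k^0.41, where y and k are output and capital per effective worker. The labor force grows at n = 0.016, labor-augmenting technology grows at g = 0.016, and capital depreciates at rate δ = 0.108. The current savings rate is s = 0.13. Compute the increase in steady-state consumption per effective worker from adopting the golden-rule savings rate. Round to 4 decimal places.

Capital per effective worker breaks even when investment replaces (n + g + δ)·k; here n + g + δ = 0.14.
Current steady state (s = 0.13): k* = (0.13/0.14)^(1/0.59) ≈ 0.8820, y* = 0.8820^0.41 ≈ 0.9498, c* = (1−0.13)·0.9498 ≈ 0.8263.
Setting f'(k) = n+g+δ gives 0.41·k^(0.41−1) = 0.14, hence k_gold = (0.41/0.14)^(1/0.59) ≈ 6.1793.
y_gold = 6.1793^0.41 ≈ 2.1100, c_gold = y_gold − 0.14·k_gold ≈ 1.2449.
Gain: Δc = 1.2449 − 0.8263 ≈ 0.4186.

Δc ≈ 0.4186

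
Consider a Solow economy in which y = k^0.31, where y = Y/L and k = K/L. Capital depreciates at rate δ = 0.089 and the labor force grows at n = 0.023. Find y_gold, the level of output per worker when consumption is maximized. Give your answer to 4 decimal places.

n + δ = 0.023 + 0.089 = 0.112.
Setting f'(k) = n+δ gives 0.31·k^(0.31−1) = 0.112, hence k_gold = (0.31/0.112)^(1/0.69) ≈ 4.3731.
Output: y_gold = k_gold^0.31 = 4.3731^0.31 ≈ 1.5800.

y_gold ≈ 1.5800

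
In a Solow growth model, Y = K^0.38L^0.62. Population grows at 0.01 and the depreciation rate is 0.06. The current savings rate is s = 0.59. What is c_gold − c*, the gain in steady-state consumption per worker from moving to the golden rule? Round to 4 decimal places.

Δc ≈ 0.2344

Capital per worker breaks even when investment replaces (n + δ)·k; here n + δ = 0.07.
Current steady state (s = 0.59): k* = (0.59/0.07)^(1/0.62) ≈ 31.1280, y* = 31.1280^0.38 ≈ 3.6932, c* = (1−0.59)·3.6932 ≈ 1.5142.
At the golden rule the marginal product of capital equals n+δ: 0.38·k^(0.38−1) = 0.07. Solving, k_gold = (0.38/0.07)^(1/0.62) ≈ 15.3101.
y_gold = 15.3101^0.38 ≈ 2.8203, c_gold = y_gold − 0.07·k_gold ≈ 1.7486.
Gain: Δc = 1.7486 − 1.5142 ≈ 0.2344.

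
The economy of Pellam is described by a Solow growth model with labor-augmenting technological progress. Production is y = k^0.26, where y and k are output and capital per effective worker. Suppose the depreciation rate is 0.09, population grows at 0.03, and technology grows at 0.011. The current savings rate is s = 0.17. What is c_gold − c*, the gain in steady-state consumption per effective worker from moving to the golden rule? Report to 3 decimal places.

Δc ≈ 0.032

The effective depreciation rate is n + g + δ = 0.03 + 0.011 + 0.09 = 0.131.
Current steady state (s = 0.17): k* = (0.17/0.131)^(1/0.74) ≈ 1.4221, y* = 1.4221^0.26 ≈ 1.0959, c* = (1−0.17)·1.0959 ≈ 0.9096.
Maximizing c = f(k) − (n+g+δ)·k gives f'(k) = n+g+δ, i.e. 0.26·k^(0.26−1) = 0.131, so k_gold = (0.26/0.131)^(1/0.74) ≈ 2.5252.
y_gold = 2.5252^0.26 ≈ 1.2723, c_gold = y_gold − 0.131·k_gold ≈ 0.9415.
Gain: Δc = 0.9415 − 0.9096 ≈ 0.0319.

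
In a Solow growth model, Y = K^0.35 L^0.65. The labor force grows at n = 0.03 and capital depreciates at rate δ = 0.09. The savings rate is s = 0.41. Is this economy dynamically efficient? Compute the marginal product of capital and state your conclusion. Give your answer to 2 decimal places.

n + δ = 0.03 + 0.09 = 0.12.
Steady-state k*: s·k^0.35 = 0.12·k gives k* = (0.41/0.12)^(1/0.65) ≈ 6.6211.
MPK = 0.35·6.6211^(-0.65) ≈ 0.1024.
MPK < n+δ = 0.12, so the economy is dynamically inefficient (over-saving).

dynamically inefficient; MPK ≈ 0.10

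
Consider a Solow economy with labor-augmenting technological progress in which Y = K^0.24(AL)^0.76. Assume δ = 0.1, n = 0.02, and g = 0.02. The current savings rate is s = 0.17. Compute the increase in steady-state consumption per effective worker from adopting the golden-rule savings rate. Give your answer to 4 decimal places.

Capital per effective worker breaks even when investment replaces (n + g + δ)·k; here n + g + δ = 0.14.
Current steady state (s = 0.17): k* = (0.17/0.14)^(1/0.76) ≈ 1.2911, y* = 1.2911^0.24 ≈ 1.0632, c* = (1−0.17)·1.0632 ≈ 0.8825.
Setting f'(k) = n+g+δ gives 0.24·k^(0.24−1) = 0.14, hence k_gold = (0.24/0.14)^(1/0.76) ≈ 2.0324.
y_gold = 2.0324^0.24 ≈ 1.1856, c_gold = y_gold − 0.14·k_gold ≈ 0.9010.
Gain: Δc = 0.9010 − 0.8825 ≈ 0.0185.

Δc ≈ 0.0185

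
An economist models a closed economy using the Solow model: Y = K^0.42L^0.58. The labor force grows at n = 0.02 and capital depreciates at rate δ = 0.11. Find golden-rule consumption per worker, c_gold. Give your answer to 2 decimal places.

The effective depreciation rate is n + δ = 0.02 + 0.11 = 0.13.
Setting f'(k) = n+δ gives 0.42·k^(0.42−1) = 0.13, hence k_gold = (0.42/0.13)^(1/0.58) ≈ 7.5529.
y_gold = 7.5529^0.42 ≈ 2.3378.
c_gold = y_gold − (n+δ)·k_gold = 2.3378 − 0.13·7.5529 ≈ 1.3559.

c_gold ≈ 1.36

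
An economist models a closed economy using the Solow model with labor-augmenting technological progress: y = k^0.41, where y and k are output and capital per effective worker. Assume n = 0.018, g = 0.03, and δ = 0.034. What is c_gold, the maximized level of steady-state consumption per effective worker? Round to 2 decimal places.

c_gold ≈ 1.81

Capital per effective worker breaks even when investment replaces (n + g + δ)·k; here n + g + δ = 0.082.
At the golden rule the marginal product of capital equals n+g+δ: 0.41·k^(0.41−1) = 0.082. Solving, k_gold = (0.41/0.082)^(1/0.59) ≈ 15.3001.
y_gold = 15.3001^0.41 ≈ 3.0600.
c_gold = y_gold − (n+g+δ)·k_gold = 3.0600 − 0.082·15.3001 ≈ 1.8054.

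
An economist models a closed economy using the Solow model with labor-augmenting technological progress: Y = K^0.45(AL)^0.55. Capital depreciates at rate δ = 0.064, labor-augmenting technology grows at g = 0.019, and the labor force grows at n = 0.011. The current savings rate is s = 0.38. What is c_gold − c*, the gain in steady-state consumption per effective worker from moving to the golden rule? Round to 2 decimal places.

Δc ≈ 0.04

Capital per effective worker breaks even when investment replaces (n + g + δ)·k; here n + g + δ = 0.094.
Current steady state (s = 0.38): k* = (0.38/0.094)^(1/0.55) ≈ 12.6768, y* = 12.6768^0.45 ≈ 3.1358, c* = (1−0.38)·3.1358 ≈ 1.9442.
Setting f'(k) = n+g+δ gives 0.45·k^(0.45−1) = 0.094, hence k_gold = (0.45/0.094)^(1/0.55) ≈ 17.2392.
y_gold = 17.2392^0.45 ≈ 3.6011, c_gold = y_gold − 0.094·k_gold ≈ 1.9806.
Gain: Δc = 1.9806 − 1.9442 ≈ 0.0364.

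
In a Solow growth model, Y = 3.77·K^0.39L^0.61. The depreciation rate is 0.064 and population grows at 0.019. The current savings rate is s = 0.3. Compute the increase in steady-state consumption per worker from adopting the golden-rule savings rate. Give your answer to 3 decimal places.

Δc ≈ 0.429

Break-even investment rate: n + δ = 0.019 + 0.064 = 0.083.
Current steady state (s = 0.3): k* = (0.3·3.77/0.083)^(1/0.61) ≈ 72.3847, y* = 3.77·72.3847^0.39 ≈ 20.0264, c* = (1−0.3)·20.0264 ≈ 14.0185.
Setting f'(k) = n+δ gives 0.39·3.77·k^(0.39−1) = 0.083, hence k_gold = (0.39·3.77/0.083)^(1/0.61) ≈ 111.2856.
y_gold = 3.77·111.2856^0.39 ≈ 23.6839, c_gold = y_gold − 0.083·k_gold ≈ 14.4472.
Gain: Δc = 14.4472 − 14.0185 ≈ 0.4287.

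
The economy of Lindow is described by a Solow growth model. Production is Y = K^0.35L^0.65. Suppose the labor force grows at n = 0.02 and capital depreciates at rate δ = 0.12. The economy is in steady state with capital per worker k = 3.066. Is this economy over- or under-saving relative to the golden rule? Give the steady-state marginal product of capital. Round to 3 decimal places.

Capital per worker breaks even when investment replaces (n + δ)·k; here n + δ = 0.14.
MPK = 0.35·k^(0.35−1) = 0.35·3.066^(-0.65) ≈ 0.1690.
MPK > 0.14, so the economy is dynamically efficient (under-saving).

under-saving; MPK ≈ 0.169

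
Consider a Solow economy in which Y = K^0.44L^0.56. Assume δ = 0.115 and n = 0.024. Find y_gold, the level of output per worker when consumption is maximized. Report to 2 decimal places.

Break-even investment rate: n + δ = 0.024 + 0.115 = 0.139.
Maximizing c = f(k) − (n+δ)·k gives f'(k) = n+δ, i.e. 0.44·k^(0.44−1) = 0.139, so k_gold = (0.44/0.139)^(1/0.56) ≈ 7.8278.
Output: y_gold = k_gold^0.44 = 7.8278^0.44 ≈ 2.4729.

y_gold ≈ 2.47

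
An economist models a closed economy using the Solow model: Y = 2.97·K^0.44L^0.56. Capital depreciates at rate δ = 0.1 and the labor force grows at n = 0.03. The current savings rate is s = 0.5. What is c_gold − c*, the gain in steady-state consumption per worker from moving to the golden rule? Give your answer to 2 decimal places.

Δc ≈ 0.13

Capital per worker breaks even when investment replaces (n + δ)·k; here n + δ = 0.13.
Current steady state (s = 0.5): k* = (0.5·2.97/0.13)^(1/0.56) ≈ 77.4281, y* = 2.97·77.4281^0.44 ≈ 20.1313, c* = (1−0.5)·20.1313 ≈ 10.0656.
Maximizing c = f(k) − (n+δ)·k gives f'(k) = n+δ, i.e. 0.44·2.97·k^(0.44−1) = 0.13, so k_gold = (0.44·2.97/0.13)^(1/0.56) ≈ 61.6255.
y_gold = 2.97·61.6255^0.44 ≈ 18.2075, c_gold = y_gold − 0.13·k_gold ≈ 10.1962.
Gain: Δc = 10.1962 − 10.0656 ≈ 0.1306.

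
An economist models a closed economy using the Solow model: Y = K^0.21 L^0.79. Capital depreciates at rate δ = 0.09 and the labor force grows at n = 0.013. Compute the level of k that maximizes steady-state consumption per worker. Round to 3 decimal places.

k_gold ≈ 2.464

The effective depreciation rate is n + δ = 0.013 + 0.09 = 0.103.
Setting f'(k) = n+δ gives 0.21·k^(0.21−1) = 0.103, hence k_gold = (0.21/0.103)^(1/0.79) ≈ 2.4639.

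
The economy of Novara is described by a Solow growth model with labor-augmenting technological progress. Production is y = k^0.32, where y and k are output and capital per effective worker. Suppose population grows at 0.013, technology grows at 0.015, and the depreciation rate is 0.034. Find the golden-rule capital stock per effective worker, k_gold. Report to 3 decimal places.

n + g + δ = 0.013 + 0.015 + 0.034 = 0.062.
Golden rule sets MPK = n+g+δ: 0.32·k^(0.32−1) = 0.062, so k_gold = (0.32/0.062)^(1/0.68) ≈ 11.1731.

k_gold ≈ 11.173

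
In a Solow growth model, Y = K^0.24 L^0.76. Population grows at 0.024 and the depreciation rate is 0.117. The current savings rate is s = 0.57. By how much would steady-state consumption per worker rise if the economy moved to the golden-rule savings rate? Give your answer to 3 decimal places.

Δc ≈ 0.231

n + δ = 0.024 + 0.117 = 0.141.
Current steady state (s = 0.57): k* = (0.57/0.141)^(1/0.76) ≈ 6.2839, y* = 6.2839^0.24 ≈ 1.5544, c* = (1−0.57)·1.5544 ≈ 0.6684.
At the golden rule the marginal product of capital equals n+δ: 0.24·k^(0.24−1) = 0.141. Solving, k_gold = (0.24/0.141)^(1/0.76) ≈ 2.0134.
y_gold = 2.0134^0.24 ≈ 1.1829, c_gold = y_gold − 0.141·k_gold ≈ 0.8990.
Gain: Δc = 0.8990 − 0.6684 ≈ 0.2306.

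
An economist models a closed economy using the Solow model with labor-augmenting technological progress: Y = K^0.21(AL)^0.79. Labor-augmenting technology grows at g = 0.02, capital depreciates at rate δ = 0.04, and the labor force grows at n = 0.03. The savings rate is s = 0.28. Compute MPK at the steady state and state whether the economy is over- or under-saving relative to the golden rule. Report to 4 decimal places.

Break-even investment rate: n + g + δ = 0.03 + 0.02 + 0.04 = 0.09.
Steady-state k*: s·k^0.21 = 0.09·k gives k* = (0.28/0.09)^(1/0.79) ≈ 4.2067.
MPK = 0.21·4.2067^(-0.79) ≈ 0.0675.
MPK < n+g+δ = 0.09, so the economy is dynamically inefficient (over-saving).

over-saving; MPK ≈ 0.0675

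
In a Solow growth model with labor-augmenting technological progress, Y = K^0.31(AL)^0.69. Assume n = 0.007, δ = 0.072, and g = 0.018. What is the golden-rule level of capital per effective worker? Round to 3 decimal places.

Break-even investment rate: n + g + δ = 0.007 + 0.018 + 0.072 = 0.097.
Maximizing c = f(k) − (n+g+δ)·k gives f'(k) = n+g+δ, i.e. 0.31·k^(0.31−1) = 0.097, so k_gold = (0.31/0.097)^(1/0.69) ≈ 5.3863.

k_gold ≈ 5.386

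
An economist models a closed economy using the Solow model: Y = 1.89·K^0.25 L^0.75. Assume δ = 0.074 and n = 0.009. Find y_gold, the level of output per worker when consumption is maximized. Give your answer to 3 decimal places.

n + δ = 0.009 + 0.074 = 0.083.
At the golden rule the marginal product of capital equals n+δ: 0.25·1.89·k^(0.25−1) = 0.083. Solving, k_gold = (0.25·1.89/0.083)^(1/0.75) ≈ 10.1648.
Output: y_gold = 1.89·k_gold^0.25 = 1.89·10.1648^0.25 ≈ 3.3747.

y_gold ≈ 3.375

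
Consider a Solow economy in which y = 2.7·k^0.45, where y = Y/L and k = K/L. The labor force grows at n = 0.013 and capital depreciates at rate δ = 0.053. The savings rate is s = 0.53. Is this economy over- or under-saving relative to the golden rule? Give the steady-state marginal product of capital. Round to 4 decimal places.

over-saving; MPK ≈ 0.0560

n + δ = 0.013 + 0.053 = 0.066.
Steady-state k*: s·A·k^0.45 = 0.066·k gives k* = (0.53·2.7/0.066)^(1/0.55) ≈ 268.6983.
MPK = 0.45·2.7·268.6983^(-0.55) ≈ 0.0560.
MPK < n+δ = 0.066, so the economy is dynamically inefficient (over-saving).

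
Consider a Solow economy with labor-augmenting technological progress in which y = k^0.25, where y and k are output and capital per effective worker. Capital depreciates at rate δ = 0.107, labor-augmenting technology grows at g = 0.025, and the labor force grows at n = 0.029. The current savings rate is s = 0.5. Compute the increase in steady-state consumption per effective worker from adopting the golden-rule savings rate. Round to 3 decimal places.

Δc ≈ 0.139

n + g + δ = 0.029 + 0.025 + 0.107 = 0.161.
Current steady state (s = 0.5): k* = (0.5/0.161)^(1/0.75) ≈ 4.5310, y* = 4.5310^0.25 ≈ 1.4590, c* = (1−0.5)·1.4590 ≈ 0.7295.
Setting f'(k) = n+g+δ gives 0.25·k^(0.25−1) = 0.161, hence k_gold = (0.25/0.161)^(1/0.75) ≈ 1.7981.
y_gold = 1.7981^0.25 ≈ 1.1580, c_gold = y_gold − 0.161·k_gold ≈ 0.8685.
Gain: Δc = 0.8685 − 0.7295 ≈ 0.1390.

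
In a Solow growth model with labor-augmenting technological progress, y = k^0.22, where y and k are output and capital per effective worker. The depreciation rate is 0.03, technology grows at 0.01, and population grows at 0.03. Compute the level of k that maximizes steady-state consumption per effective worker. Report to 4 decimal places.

The effective depreciation rate is n + g + δ = 0.03 + 0.01 + 0.03 = 0.07.
Setting f'(k) = n+g+δ gives 0.22·k^(0.22−1) = 0.07, hence k_gold = (0.22/0.07)^(1/0.78) ≈ 4.3411.

k_gold ≈ 4.3411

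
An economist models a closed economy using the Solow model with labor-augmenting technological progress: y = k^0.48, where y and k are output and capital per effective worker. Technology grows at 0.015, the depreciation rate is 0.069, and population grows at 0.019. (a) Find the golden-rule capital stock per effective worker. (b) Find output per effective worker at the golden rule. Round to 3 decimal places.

(a) k_gold ≈ 19.293; (b) y_gold ≈ 4.140

n + g + δ = 0.019 + 0.015 + 0.069 = 0.103.
Golden rule sets MPK = n+g+δ: 0.48·k^(0.48−1) = 0.103, so k_gold = (0.48/0.103)^(1/0.52) ≈ 19.2927.
y_gold = 19.2927^0.48 ≈ 4.1399.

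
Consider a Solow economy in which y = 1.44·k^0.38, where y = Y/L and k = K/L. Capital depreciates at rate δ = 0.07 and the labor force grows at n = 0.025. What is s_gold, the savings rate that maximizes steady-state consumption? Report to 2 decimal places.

The effective depreciation rate is n + δ = 0.025 + 0.07 = 0.095.
At the golden rule MPK = n+δ, and in any Cobb-Douglas steady state s = (n+δ)·k/y = MPK·k/y = capital's share 0.38.

s_gold = 0.38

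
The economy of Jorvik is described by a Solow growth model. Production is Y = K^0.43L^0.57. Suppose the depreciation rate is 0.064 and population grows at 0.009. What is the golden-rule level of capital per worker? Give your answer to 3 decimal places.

Break-even investment rate: n + δ = 0.009 + 0.064 = 0.073.
Maximizing c = f(k) − (n+δ)·k gives f'(k) = n+δ, i.e. 0.43·k^(0.43−1) = 0.073, so k_gold = (0.43/0.073)^(1/0.57) ≈ 22.4457.

k_gold ≈ 22.446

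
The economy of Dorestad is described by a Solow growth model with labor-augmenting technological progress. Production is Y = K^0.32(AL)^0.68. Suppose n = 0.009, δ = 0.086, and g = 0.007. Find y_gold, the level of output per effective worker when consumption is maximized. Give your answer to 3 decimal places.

y_gold ≈ 1.713

Capital per effective worker breaks even when investment replaces (n + g + δ)·k; here n + g + δ = 0.102.
Setting f'(k) = n+g+δ gives 0.32·k^(0.32−1) = 0.102, hence k_gold = (0.32/0.102)^(1/0.68) ≈ 5.3730.
Output: y_gold = k_gold^0.32 = 5.3730^0.32 ≈ 1.7127.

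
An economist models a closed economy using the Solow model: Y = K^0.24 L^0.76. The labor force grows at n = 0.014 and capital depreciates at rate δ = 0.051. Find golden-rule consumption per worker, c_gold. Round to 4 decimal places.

c_gold ≈ 1.1480

n + δ = 0.014 + 0.051 = 0.065.
At the golden rule the marginal product of capital equals n+δ: 0.24·k^(0.24−1) = 0.065. Solving, k_gold = (0.24/0.065)^(1/0.76) ≈ 5.5776.
y_gold = 5.5776^0.24 ≈ 1.5106.
c_gold = y_gold − (n+δ)·k_gold = 1.5106 − 0.065·5.5776 ≈ 1.1480.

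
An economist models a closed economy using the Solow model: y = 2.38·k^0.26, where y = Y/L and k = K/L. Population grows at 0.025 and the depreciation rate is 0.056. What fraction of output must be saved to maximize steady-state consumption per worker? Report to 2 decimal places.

The effective depreciation rate is n + δ = 0.025 + 0.056 = 0.081.
At the golden rule MPK = n+δ, and in any Cobb-Douglas steady state s = (n+δ)·k/y = MPK·k/y = capital's share 0.26.

s_gold = 0.26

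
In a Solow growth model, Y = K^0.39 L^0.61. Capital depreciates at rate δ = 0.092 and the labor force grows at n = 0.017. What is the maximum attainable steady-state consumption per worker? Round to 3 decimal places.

Capital per worker breaks even when investment replaces (n + δ)·k; here n + δ = 0.109.
Setting f'(k) = n+δ gives 0.39·k^(0.39−1) = 0.109, hence k_gold = (0.39/0.109)^(1/0.61) ≈ 8.0836.
y_gold = 8.0836^0.39 ≈ 2.2593.
c_gold = y_gold − (n+δ)·k_gold = 2.2593 − 0.109·8.0836 ≈ 1.3781.

c_gold ≈ 1.378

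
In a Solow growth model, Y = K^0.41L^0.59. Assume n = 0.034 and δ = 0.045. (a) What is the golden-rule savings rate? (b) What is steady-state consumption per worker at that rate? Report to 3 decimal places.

(a) s_gold = 0.410; (b) c_gold ≈ 1.853

Break-even investment rate: n + δ = 0.034 + 0.045 = 0.079.
For Cobb-Douglas, s_gold equals capital's share: s_gold = 0.41.
At the golden rule the marginal product of capital equals n+δ: 0.41·k^(0.41−1) = 0.079. Solving, k_gold = (0.41/0.079)^(1/0.59) ≈ 16.2978.
y_gold = 16.2978^0.41 ≈ 3.1403; c_gold = (1−0.41)·y_gold ≈ 1.8528.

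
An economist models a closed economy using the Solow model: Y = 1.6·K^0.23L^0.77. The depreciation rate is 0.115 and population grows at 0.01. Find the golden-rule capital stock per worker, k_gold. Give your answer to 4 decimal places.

k_gold ≈ 4.0645

n + δ = 0.01 + 0.115 = 0.125.
At the golden rule the marginal product of capital equals n+δ: 0.23·1.6·k^(0.23−1) = 0.125. Solving, k_gold = (0.23·1.6/0.125)^(1/0.77) ≈ 4.0645.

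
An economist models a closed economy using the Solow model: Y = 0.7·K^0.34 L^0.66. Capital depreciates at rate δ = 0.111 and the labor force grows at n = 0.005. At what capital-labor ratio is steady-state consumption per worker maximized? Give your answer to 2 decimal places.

Break-even investment rate: n + δ = 0.005 + 0.111 = 0.116.
Golden rule sets MPK = n+δ: 0.34·0.7·k^(0.34−1) = 0.116, so k_gold = (0.34·0.7/0.116)^(1/0.66) ≈ 2.9710.

k_gold ≈ 2.97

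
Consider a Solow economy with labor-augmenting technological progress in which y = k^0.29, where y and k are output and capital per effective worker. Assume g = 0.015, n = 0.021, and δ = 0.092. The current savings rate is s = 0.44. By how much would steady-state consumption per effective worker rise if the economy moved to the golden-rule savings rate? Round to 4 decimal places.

The effective depreciation rate is n + g + δ = 0.021 + 0.015 + 0.092 = 0.128.
Current steady state (s = 0.44): k* = (0.44/0.128)^(1/0.71) ≈ 5.6921, y* = 5.6921^0.29 ≈ 1.6559, c* = (1−0.44)·1.6559 ≈ 0.9273.
Golden rule sets MPK = n+g+δ: 0.29·k^(0.29−1) = 0.128, so k_gold = (0.29/0.128)^(1/0.71) ≈ 3.1642.
y_gold = 3.1642^0.29 ≈ 1.3966, c_gold = y_gold − 0.128·k_gold ≈ 0.9916.
Gain: Δc = 0.9916 − 0.9273 ≈ 0.0643.

Δc ≈ 0.0643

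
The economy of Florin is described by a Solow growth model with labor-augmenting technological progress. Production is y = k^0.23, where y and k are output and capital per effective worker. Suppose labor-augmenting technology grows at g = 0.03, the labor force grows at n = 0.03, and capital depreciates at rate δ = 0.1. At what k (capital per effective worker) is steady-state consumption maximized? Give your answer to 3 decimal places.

The effective depreciation rate is n + g + δ = 0.03 + 0.03 + 0.1 = 0.16.
Golden rule sets MPK = n+g+δ: 0.23·k^(0.23−1) = 0.16, so k_gold = (0.23/0.16)^(1/0.77) ≈ 1.6021.

k_gold ≈ 1.602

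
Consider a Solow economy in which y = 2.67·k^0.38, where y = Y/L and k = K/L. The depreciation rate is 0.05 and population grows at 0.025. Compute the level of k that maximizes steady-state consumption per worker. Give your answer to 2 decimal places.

n + δ = 0.025 + 0.05 = 0.075.
Setting f'(k) = n+δ gives 0.38·2.67·k^(0.38−1) = 0.075, hence k_gold = (0.38·2.67/0.075)^(1/0.62) ≈ 66.7683.

k_gold ≈ 66.77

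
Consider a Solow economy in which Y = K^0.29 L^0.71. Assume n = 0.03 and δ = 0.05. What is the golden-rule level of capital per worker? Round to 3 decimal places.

Break-even investment rate: n + δ = 0.03 + 0.05 = 0.08.
Golden rule sets MPK = n+δ: 0.29·k^(0.29−1) = 0.08, so k_gold = (0.29/0.08)^(1/0.71) ≈ 6.1342.

k_gold ≈ 6.134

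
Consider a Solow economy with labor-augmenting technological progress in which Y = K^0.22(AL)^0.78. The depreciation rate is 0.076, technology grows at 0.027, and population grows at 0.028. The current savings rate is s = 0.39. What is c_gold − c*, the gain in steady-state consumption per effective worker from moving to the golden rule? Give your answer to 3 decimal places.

Capital per effective worker breaks even when investment replaces (n + g + δ)·k; here n + g + δ = 0.131.
Current steady state (s = 0.39): k* = (0.39/0.131)^(1/0.78) ≈ 4.0497, y* = 4.0497^0.22 ≈ 1.3603, c* = (1−0.39)·1.3603 ≈ 0.8298.
At the golden rule the marginal product of capital equals n+g+δ: 0.22·k^(0.22−1) = 0.131. Solving, k_gold = (0.22/0.131)^(1/0.78) ≈ 1.9438.
y_gold = 1.9438^0.22 ≈ 1.1575, c_gold = y_gold − 0.131·k_gold ≈ 0.9028.
Gain: Δc = 0.9028 − 0.8298 ≈ 0.0730.

Δc ≈ 0.073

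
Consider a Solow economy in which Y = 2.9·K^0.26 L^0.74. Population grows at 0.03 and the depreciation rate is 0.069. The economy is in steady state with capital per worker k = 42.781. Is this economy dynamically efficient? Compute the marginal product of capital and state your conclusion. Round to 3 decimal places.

dynamically inefficient; MPK ≈ 0.047

Capital per worker breaks even when investment replaces (n + δ)·k; here n + δ = 0.099.
MPK = 0.26·2.9·k^(0.26−1) = 0.26·2.9·42.781^(-0.74) ≈ 0.0468.
MPK < 0.099, so the economy is dynamically inefficient (over-saving).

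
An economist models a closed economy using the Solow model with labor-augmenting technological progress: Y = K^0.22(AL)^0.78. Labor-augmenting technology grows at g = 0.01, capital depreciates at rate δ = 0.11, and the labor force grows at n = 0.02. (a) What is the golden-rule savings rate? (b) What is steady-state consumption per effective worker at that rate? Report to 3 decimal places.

(a) s_gold = 0.220; (b) c_gold ≈ 0.886

The effective depreciation rate is n + g + δ = 0.02 + 0.01 + 0.11 = 0.14.
For Cobb-Douglas, s_gold equals capital's share: s_gold = 0.22.
Setting f'(k) = n+g+δ gives 0.22·k^(0.22−1) = 0.14, hence k_gold = (0.22/0.14)^(1/0.78) ≈ 1.7851.
y_gold = 1.7851^0.22 ≈ 1.1360; c_gold = (1−0.22)·y_gold ≈ 0.8861.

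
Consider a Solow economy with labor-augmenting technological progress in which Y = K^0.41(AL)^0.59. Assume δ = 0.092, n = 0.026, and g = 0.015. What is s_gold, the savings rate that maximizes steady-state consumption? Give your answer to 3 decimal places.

n + g + δ = 0.026 + 0.015 + 0.092 = 0.133.
At the golden rule MPK = n+g+δ, and in any Cobb-Douglas steady state s = (n+g+δ)·k/y = MPK·k/y = capital's share 0.41.

s_gold = 0.410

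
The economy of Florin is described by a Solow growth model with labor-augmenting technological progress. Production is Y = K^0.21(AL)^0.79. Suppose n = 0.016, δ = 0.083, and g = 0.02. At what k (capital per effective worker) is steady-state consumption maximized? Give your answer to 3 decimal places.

n + g + δ = 0.016 + 0.02 + 0.083 = 0.119.
Golden rule sets MPK = n+g+δ: 0.21·k^(0.21−1) = 0.119, so k_gold = (0.21/0.119)^(1/0.79) ≈ 2.0523.

k_gold ≈ 2.052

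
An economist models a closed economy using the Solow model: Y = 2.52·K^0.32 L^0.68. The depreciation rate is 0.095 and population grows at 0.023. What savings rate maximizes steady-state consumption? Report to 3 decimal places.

Capital per worker breaks even when investment replaces (n + δ)·k; here n + δ = 0.118.
At the golden rule MPK = n+δ, and in any Cobb-Douglas steady state s = (n+δ)·k/y = MPK·k/y = capital's share 0.32.

s_gold = 0.320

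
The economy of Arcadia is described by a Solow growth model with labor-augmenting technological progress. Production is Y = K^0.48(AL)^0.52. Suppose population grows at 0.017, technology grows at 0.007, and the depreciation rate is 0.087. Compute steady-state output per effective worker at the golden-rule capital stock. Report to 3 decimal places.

y_gold ≈ 3.864

Capital per effective worker breaks even when investment replaces (n + g + δ)·k; here n + g + δ = 0.111.
At the golden rule the marginal product of capital equals n+g+δ: 0.48·k^(0.48−1) = 0.111. Solving, k_gold = (0.48/0.111)^(1/0.52) ≈ 16.7078.
Output: y_gold = k_gold^0.48 = 16.7078^0.48 ≈ 3.8637.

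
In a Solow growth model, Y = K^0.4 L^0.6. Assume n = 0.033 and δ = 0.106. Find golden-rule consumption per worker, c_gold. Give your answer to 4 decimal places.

c_gold ≈ 1.2139

Break-even investment rate: n + δ = 0.033 + 0.106 = 0.139.
Golden rule sets MPK = n+δ: 0.4·k^(0.4−1) = 0.139, so k_gold = (0.4/0.139)^(1/0.6) ≈ 5.8220.
y_gold = 5.8220^0.4 ≈ 2.0232.
c_gold = y_gold − (n+δ)·k_gold = 2.0232 − 0.139·5.8220 ≈ 1.2139.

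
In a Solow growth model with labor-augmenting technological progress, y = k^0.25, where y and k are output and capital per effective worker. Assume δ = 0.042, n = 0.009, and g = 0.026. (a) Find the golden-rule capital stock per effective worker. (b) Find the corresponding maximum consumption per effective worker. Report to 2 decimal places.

(a) k_gold ≈ 4.81; (b) c_gold ≈ 1.11

The effective depreciation rate is n + g + δ = 0.009 + 0.026 + 0.042 = 0.077.
Maximizing c = f(k) − (n+g+δ)·k gives f'(k) = n+g+δ, i.e. 0.25·k^(0.25−1) = 0.077, so k_gold = (0.25/0.077)^(1/0.75) ≈ 4.8076.
y_gold = 4.8076^0.25 ≈ 1.4808; c_gold = y_gold − 0.077·k_gold ≈ 1.1106.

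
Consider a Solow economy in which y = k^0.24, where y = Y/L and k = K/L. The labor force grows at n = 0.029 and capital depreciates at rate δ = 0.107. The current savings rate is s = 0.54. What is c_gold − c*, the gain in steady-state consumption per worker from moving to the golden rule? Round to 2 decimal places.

Capital per worker breaks even when investment replaces (n + δ)·k; here n + δ = 0.136.
Current steady state (s = 0.54): k* = (0.54/0.136)^(1/0.76) ≈ 6.1372, y* = 6.1372^0.24 ≈ 1.5457, c* = (1−0.54)·1.5457 ≈ 0.7110.
Maximizing c = f(k) − (n+δ)·k gives f'(k) = n+δ, i.e. 0.24·k^(0.24−1) = 0.136, so k_gold = (0.24/0.136)^(1/0.76) ≈ 2.1114.
y_gold = 2.1114^0.24 ≈ 1.1965, c_gold = y_gold − 0.136·k_gold ≈ 0.9093.
Gain: Δc = 0.9093 − 0.7110 ≈ 0.1983.

Δc ≈ 0.20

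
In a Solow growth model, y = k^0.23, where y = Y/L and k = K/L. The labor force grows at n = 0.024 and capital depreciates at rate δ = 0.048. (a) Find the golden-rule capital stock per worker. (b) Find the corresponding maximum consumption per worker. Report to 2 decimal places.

(a) k_gold ≈ 4.52; (b) c_gold ≈ 1.09

n + δ = 0.024 + 0.048 = 0.072.
Maximizing c = f(k) − (n+δ)·k gives f'(k) = n+δ, i.e. 0.23·k^(0.23−1) = 0.072, so k_gold = (0.23/0.072)^(1/0.77) ≈ 4.5192.
y_gold = 4.5192^0.23 ≈ 1.4147; c_gold = y_gold − 0.072·k_gold ≈ 1.0893.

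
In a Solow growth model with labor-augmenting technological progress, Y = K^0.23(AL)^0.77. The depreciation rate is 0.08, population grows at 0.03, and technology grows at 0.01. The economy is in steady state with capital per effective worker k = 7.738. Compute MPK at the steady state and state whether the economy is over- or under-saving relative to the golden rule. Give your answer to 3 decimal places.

Capital per effective worker breaks even when investment replaces (n + g + δ)·k; here n + g + δ = 0.12.
MPK = 0.23·k^(0.23−1) = 0.23·7.738^(-0.77) ≈ 0.0476.
MPK < 0.12, so the economy is dynamically inefficient (over-saving).

over-saving; MPK ≈ 0.048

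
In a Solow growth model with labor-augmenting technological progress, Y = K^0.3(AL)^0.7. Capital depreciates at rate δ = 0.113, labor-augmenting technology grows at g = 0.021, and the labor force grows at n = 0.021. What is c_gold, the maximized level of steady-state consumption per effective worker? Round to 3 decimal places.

c_gold ≈ 0.929

Capital per effective worker breaks even when investment replaces (n + g + δ)·k; here n + g + δ = 0.155.
Maximizing c = f(k) − (n+g+δ)·k gives f'(k) = n+g+δ, i.e. 0.3·k^(0.3−1) = 0.155, so k_gold = (0.3/0.155)^(1/0.7) ≈ 2.5686.
y_gold = 2.5686^0.3 ≈ 1.3271.
c_gold = y_gold − (n+g+δ)·k_gold = 1.3271 − 0.155·2.5686 ≈ 0.9290.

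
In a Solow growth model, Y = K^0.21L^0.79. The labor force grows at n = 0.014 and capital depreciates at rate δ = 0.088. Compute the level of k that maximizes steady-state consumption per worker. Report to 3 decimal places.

k_gold ≈ 2.495

n + δ = 0.014 + 0.088 = 0.102.
Setting f'(k) = n+δ gives 0.21·k^(0.21−1) = 0.102, hence k_gold = (0.21/0.102)^(1/0.79) ≈ 2.4945.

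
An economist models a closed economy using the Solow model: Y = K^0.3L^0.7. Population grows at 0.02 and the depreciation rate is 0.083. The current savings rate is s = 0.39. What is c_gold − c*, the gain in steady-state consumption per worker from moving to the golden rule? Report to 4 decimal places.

Break-even investment rate: n + δ = 0.02 + 0.083 = 0.103.
Current steady state (s = 0.39): k* = (0.39/0.103)^(1/0.7) ≈ 6.6994, y* = 6.6994^0.3 ≈ 1.7693, c* = (1−0.39)·1.7693 ≈ 1.0793.
Setting f'(k) = n+δ gives 0.3·k^(0.3−1) = 0.103, hence k_gold = (0.3/0.103)^(1/0.7) ≈ 4.6054.
y_gold = 4.6054^0.3 ≈ 1.5812, c_gold = y_gold − 0.103·k_gold ≈ 1.1068.
Gain: Δc = 1.1068 − 1.0793 ≈ 0.0275.

Δc ≈ 0.0275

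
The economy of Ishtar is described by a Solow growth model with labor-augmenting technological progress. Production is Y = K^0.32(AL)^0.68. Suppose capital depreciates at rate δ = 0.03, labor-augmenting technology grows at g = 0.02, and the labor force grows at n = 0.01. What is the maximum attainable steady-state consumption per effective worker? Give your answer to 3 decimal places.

c_gold ≈ 1.495

The effective depreciation rate is n + g + δ = 0.01 + 0.02 + 0.03 = 0.06.
At the golden rule the marginal product of capital equals n+g+δ: 0.32·k^(0.32−1) = 0.06. Solving, k_gold = (0.32/0.06)^(1/0.68) ≈ 11.7251.
y_gold = 11.7251^0.32 ≈ 2.1985.
c_gold = y_gold − (n+g+δ)·k_gold = 2.1985 − 0.06·11.7251 ≈ 1.4949.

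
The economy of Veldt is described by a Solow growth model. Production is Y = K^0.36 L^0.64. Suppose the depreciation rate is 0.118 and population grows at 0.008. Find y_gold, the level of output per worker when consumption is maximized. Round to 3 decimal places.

y_gold ≈ 1.805

Capital per worker breaks even when investment replaces (n + δ)·k; here n + δ = 0.126.
Maximizing c = f(k) − (n+δ)·k gives f'(k) = n+δ, i.e. 0.36·k^(0.36−1) = 0.126, so k_gold = (0.36/0.126)^(1/0.64) ≈ 5.1570.
Output: y_gold = k_gold^0.36 = 5.1570^0.36 ≈ 1.8049.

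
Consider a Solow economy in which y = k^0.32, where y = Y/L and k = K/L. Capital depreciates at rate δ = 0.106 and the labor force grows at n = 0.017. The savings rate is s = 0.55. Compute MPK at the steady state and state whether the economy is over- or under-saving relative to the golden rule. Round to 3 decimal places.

n + δ = 0.017 + 0.106 = 0.123.
Steady-state k*: s·k^0.32 = 0.123·k gives k* = (0.55/0.123)^(1/0.68) ≈ 9.0481.
MPK = 0.32·9.0481^(-0.68) ≈ 0.0716.
MPK < n+δ = 0.123, so the economy is dynamically inefficient (over-saving).

over-saving; MPK ≈ 0.072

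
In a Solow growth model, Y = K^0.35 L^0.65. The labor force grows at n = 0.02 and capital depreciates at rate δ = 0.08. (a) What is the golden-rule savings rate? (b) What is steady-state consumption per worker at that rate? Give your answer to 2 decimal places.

(a) s_gold = 0.35; (b) c_gold ≈ 1.28

The effective depreciation rate is n + δ = 0.02 + 0.08 = 0.1.
For Cobb-Douglas, s_gold equals capital's share: s_gold = 0.35.
At the golden rule the marginal product of capital equals n+δ: 0.35·k^(0.35−1) = 0.1. Solving, k_gold = (0.35/0.1)^(1/0.65) ≈ 6.8711.
y_gold = 6.8711^0.35 ≈ 1.9632; c_gold = (1−0.35)·y_gold ≈ 1.2761.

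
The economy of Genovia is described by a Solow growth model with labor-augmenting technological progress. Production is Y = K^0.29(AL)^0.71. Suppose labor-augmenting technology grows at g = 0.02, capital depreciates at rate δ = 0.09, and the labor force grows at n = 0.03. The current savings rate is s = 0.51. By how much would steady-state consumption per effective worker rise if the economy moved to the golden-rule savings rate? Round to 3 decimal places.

Δc ≈ 0.125

n + g + δ = 0.03 + 0.02 + 0.09 = 0.14.
Current steady state (s = 0.51): k* = (0.51/0.14)^(1/0.71) ≈ 6.1768, y* = 6.1768^0.29 ≈ 1.6956, c* = (1−0.51)·1.6956 ≈ 0.8308.
At the golden rule the marginal product of capital equals n+g+δ: 0.29·k^(0.29−1) = 0.14. Solving, k_gold = (0.29/0.14)^(1/0.71) ≈ 2.7890.
y_gold = 2.7890^0.29 ≈ 1.3464, c_gold = y_gold − 0.14·k_gold ≈ 0.9560.
Gain: Δc = 0.9560 − 0.8308 ≈ 0.1251.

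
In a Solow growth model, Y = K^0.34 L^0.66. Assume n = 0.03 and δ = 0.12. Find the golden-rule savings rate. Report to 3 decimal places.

Capital per worker breaks even when investment replaces (n + δ)·k; here n + δ = 0.15.
At the golden rule MPK = n+δ, and in any Cobb-Douglas steady state s = (n+δ)·k/y = MPK·k/y = capital's share 0.34.

s_gold = 0.340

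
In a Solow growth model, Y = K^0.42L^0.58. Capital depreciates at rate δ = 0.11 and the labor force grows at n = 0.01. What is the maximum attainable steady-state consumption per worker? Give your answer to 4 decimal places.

n + δ = 0.01 + 0.11 = 0.12.
Setting f'(k) = n+δ gives 0.42·k^(0.42−1) = 0.12, hence k_gold = (0.42/0.12)^(1/0.58) ≈ 8.6706.
y_gold = 8.6706^0.42 ≈ 2.4773.
c_gold = y_gold − (n+δ)·k_gold = 2.4773 − 0.12·8.6706 ≈ 1.4368.

c_gold ≈ 1.4368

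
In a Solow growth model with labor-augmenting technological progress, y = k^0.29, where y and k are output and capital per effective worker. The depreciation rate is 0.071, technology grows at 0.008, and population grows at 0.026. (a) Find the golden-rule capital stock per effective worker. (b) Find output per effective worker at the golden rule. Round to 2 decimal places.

(a) k_gold ≈ 4.18; (b) y_gold ≈ 1.51

n + g + δ = 0.026 + 0.008 + 0.071 = 0.105.
Maximizing c = f(k) − (n+g+δ)·k gives f'(k) = n+g+δ, i.e. 0.29·k^(0.29−1) = 0.105, so k_gold = (0.29/0.105)^(1/0.71) ≈ 4.1824.
y_gold = 4.1824^0.29 ≈ 1.5143.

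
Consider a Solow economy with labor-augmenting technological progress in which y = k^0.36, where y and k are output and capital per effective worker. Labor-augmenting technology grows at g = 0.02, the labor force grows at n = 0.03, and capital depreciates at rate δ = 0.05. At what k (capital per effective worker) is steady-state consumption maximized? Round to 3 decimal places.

k_gold ≈ 7.400

Break-even investment rate: n + g + δ = 0.03 + 0.02 + 0.05 = 0.1.
At the golden rule the marginal product of capital equals n+g+δ: 0.36·k^(0.36−1) = 0.1. Solving, k_gold = (0.36/0.1)^(1/0.64) ≈ 7.3998.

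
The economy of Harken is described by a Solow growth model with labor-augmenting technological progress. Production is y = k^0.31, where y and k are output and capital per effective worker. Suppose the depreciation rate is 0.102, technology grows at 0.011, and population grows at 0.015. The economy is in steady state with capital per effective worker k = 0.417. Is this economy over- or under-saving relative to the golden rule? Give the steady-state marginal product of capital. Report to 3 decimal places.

The effective depreciation rate is n + g + δ = 0.015 + 0.011 + 0.102 = 0.128.
MPK = 0.31·k^(0.31−1) = 0.31·0.417^(-0.69) ≈ 0.5668.
MPK > 0.128, so the economy is dynamically efficient (under-saving).

under-saving; MPK ≈ 0.567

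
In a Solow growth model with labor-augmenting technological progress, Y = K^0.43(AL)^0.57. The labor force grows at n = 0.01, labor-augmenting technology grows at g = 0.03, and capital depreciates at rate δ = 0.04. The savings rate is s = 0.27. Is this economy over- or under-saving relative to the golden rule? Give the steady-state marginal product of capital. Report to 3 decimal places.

The effective depreciation rate is n + g + δ = 0.01 + 0.03 + 0.04 = 0.08.
Steady-state k*: s·k^0.43 = 0.08·k gives k* = (0.27/0.08)^(1/0.57) ≈ 8.4488.
MPK = 0.43·8.4488^(-0.57) ≈ 0.1274.
MPK > n+g+δ = 0.08, so the economy is dynamically efficient (under-saving).

under-saving; MPK ≈ 0.127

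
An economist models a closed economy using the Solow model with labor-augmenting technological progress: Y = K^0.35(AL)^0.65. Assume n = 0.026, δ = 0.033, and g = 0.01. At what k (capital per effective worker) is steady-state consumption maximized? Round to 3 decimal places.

The effective depreciation rate is n + g + δ = 0.026 + 0.01 + 0.033 = 0.069.
Golden rule sets MPK = n+g+δ: 0.35·k^(0.35−1) = 0.069, so k_gold = (0.35/0.069)^(1/0.65) ≈ 12.1605.

k_gold ≈ 12.161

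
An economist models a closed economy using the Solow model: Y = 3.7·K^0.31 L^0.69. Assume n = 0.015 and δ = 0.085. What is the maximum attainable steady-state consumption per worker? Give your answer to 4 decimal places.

Capital per worker breaks even when investment replaces (n + δ)·k; here n + δ = 0.1.
Setting f'(k) = n+δ gives 0.31·3.7·k^(0.31−1) = 0.1, hence k_gold = (0.31·3.7/0.1)^(1/0.69) ≈ 34.3241.
y_gold = 3.7·34.3241^0.31 ≈ 11.0723.
c_gold = y_gold − (n+δ)·k_gold = 11.0723 − 0.1·34.3241 ≈ 7.6399.

c_gold ≈ 7.6399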